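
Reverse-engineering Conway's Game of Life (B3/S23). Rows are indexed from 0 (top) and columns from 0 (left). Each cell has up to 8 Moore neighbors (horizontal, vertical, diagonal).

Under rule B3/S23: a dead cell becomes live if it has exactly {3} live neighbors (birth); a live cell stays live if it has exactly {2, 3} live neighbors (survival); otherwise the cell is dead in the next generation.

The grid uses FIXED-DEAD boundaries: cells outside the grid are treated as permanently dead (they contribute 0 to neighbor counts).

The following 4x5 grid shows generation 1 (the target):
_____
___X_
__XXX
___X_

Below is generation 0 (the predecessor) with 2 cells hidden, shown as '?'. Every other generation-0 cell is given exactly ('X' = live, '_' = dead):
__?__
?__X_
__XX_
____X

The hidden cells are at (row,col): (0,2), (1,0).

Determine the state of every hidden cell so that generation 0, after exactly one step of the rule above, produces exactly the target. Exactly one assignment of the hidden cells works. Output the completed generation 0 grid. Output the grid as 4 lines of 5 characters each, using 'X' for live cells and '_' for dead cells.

Hidden generation-0 cells (in order): (0,2), (1,0).
A hidden cell only influences target cells in its own 3x3 neighborhood. Try each of the 2^2 = 4 assignments, step the completed generation 0 forward once under B3/S23, and compare with the target:
  (0,2)=_ (1,0)=_ -> step gives (1,2)='X' but target has '_' -> reject
  (0,2)=_ (1,0)=X -> step gives (1,2)='X' but target has '_' -> reject
  (0,2)=X (1,0)=_ -> step reproduces the target at every cell -> ACCEPT
  (0,2)=X (1,0)=X -> step gives (1,1)='X' but target has '_' -> reject
Unique solution: (0,2)=live, (1,0)=dead.
Check: live-neighbor counts of every cell in the completed generation 0:
01121
02432
01233
01231
Applying B3/S23 to generation 0 with these counts gives:
_____
___X_
__XXX
___X_
which matches the target exactly.

Answer: __X__
___X_
__XX_
____X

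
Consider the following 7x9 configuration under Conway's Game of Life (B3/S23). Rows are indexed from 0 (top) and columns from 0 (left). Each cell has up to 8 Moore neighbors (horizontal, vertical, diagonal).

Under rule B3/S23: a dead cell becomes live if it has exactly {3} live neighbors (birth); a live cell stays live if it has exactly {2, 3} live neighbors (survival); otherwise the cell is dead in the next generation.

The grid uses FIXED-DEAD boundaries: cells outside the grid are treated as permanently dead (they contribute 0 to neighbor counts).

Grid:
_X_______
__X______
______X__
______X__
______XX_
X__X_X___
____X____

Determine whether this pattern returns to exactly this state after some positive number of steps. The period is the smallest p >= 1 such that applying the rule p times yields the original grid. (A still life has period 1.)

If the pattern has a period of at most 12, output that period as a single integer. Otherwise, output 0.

Simulating and comparing each generation to the original:
Gen 0 (original, given above): 10 live cells
Gen 1: 9 live cells, differs from original
Gen 2: 6 live cells, differs from original
Gen 3: 3 live cells, differs from original
Gen 4: 2 live cells, differs from original
Gen 5: 0 live cells, differs from original
Gen 6: 0 live cells, differs from original
Gen 7: 0 live cells, differs from original
Gen 8: 0 live cells, differs from original
Gen 9: 0 live cells, differs from original
Gen 10: 0 live cells, differs from original
Gen 11: 0 live cells, differs from original
Gen 12: 0 live cells, differs from original
No period found within 12 steps.

Answer: 0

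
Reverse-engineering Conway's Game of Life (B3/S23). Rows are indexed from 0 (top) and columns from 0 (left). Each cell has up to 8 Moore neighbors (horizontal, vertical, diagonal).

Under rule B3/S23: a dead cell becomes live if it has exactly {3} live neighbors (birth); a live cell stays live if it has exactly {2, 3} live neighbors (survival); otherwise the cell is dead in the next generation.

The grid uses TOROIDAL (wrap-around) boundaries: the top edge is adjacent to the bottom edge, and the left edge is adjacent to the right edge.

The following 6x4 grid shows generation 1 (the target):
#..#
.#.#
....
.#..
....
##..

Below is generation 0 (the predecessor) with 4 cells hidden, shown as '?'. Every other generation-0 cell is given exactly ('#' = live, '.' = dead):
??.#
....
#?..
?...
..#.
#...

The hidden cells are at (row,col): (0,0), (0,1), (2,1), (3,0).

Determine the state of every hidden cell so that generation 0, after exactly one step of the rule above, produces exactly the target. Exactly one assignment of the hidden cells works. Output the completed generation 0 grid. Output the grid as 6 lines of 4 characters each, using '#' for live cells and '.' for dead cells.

Hidden generation-0 cells (in order): (0,0), (0,1), (2,1), (3,0).
A hidden cell only influences target cells in its own 3x3 neighborhood. Try each of the 2^4 = 16 assignments, step the completed generation 0 forward once under B3/S23, and compare with the target:
  (0,0)=. (0,1)=. (2,1)=. (3,0)=. -> step gives (0,0)='.' but target has '#' -> reject
  (0,0)=. (0,1)=. (2,1)=. (3,0)=# -> step gives (0,0)='.' but target has '#' -> reject
  (0,0)=. (0,1)=. (2,1)=# (3,0)=. -> step gives (0,0)='.' but target has '#' -> reject
  (0,0)=. (0,1)=. (2,1)=# (3,0)=# -> step gives (0,0)='.' but target has '#' -> reject
  (0,0)=. (0,1)=# (2,1)=. (3,0)=. -> step gives (0,3)='.' but target has '#' -> reject
  (0,0)=. (0,1)=# (2,1)=. (3,0)=# -> step gives (0,3)='.' but target has '#' -> reject
  (0,0)=. (0,1)=# (2,1)=# (3,0)=. -> step gives (0,3)='.' but target has '#' -> reject
  (0,0)=. (0,1)=# (2,1)=# (3,0)=# -> step gives (0,3)='.' but target has '#' -> reject
  (0,0)=# (0,1)=. (2,1)=. (3,0)=. -> step gives (1,0)='#' but target has '.' -> reject
  (0,0)=# (0,1)=. (2,1)=. (3,0)=# -> step gives (1,0)='#' but target has '.' -> reject
  (0,0)=# (0,1)=. (2,1)=# (3,0)=. -> step reproduces the target at every cell -> ACCEPT
  (0,0)=# (0,1)=. (2,1)=# (3,0)=# -> step gives (2,0)='#' but target has '.' -> reject
  (0,0)=# (0,1)=# (2,1)=. (3,0)=. -> step gives (0,1)='#' but target has '.' -> reject
  (0,0)=# (0,1)=# (2,1)=. (3,0)=# -> step gives (0,1)='#' but target has '.' -> reject
  (0,0)=# (0,1)=# (2,1)=# (3,0)=. -> step gives (0,1)='#' but target has '.' -> reject
  (0,0)=# (0,1)=# (2,1)=# (3,0)=# -> step gives (0,1)='#' but target has '.' -> reject
Unique solution: (0,0)=live, (0,1)=dead, (2,1)=live, (3,0)=dead.
Check: live-neighbor counts of every cell in the completed generation 0:
2212
4323
1111
2322
1202
2324
Applying B3/S23 to generation 0 with these counts gives:
#..#
.#.#
....
.#..
....
##..
which matches the target exactly.

Answer: #..#
....
##..
....
..#.
#...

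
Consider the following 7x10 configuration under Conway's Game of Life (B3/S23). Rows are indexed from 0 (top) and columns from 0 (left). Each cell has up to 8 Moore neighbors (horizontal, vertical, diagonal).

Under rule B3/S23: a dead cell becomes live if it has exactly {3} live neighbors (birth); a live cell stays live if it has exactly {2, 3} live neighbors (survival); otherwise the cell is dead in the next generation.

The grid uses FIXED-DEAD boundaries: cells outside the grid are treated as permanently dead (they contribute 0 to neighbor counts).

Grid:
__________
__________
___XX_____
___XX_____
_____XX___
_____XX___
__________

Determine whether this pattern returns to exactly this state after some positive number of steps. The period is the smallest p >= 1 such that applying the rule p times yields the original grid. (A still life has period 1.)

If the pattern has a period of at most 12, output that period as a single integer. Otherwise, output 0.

Answer: 2

Derivation:
Simulating and comparing each generation to the original:
Gen 0 (original, given above): 8 live cells
Gen 1: 6 live cells, differs from original
Gen 2: 8 live cells, MATCHES original -> period = 2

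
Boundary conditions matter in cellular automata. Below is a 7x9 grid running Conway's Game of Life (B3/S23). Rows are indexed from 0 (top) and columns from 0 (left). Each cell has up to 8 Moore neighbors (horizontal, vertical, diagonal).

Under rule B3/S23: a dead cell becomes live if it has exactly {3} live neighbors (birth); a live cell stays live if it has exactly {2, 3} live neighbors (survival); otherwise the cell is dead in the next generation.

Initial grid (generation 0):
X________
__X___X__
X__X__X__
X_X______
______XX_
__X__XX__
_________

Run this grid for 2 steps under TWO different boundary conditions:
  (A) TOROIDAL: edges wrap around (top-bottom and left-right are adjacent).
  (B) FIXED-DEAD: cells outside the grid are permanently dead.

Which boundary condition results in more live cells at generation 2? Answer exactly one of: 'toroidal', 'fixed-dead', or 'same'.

Answer: toroidal

Derivation:
Under TOROIDAL boundary, generation 2:
_________
__X______
XXX____X_
XX___X__X
X________
_____X_X_
______X__
Population = 13

Under FIXED-DEAD boundary, generation 2:
_________
__X______
_XX______
_X___X_X_
________X
_____X_X_
______X__
Population = 10

Comparison: toroidal=13, fixed-dead=10 -> toroidal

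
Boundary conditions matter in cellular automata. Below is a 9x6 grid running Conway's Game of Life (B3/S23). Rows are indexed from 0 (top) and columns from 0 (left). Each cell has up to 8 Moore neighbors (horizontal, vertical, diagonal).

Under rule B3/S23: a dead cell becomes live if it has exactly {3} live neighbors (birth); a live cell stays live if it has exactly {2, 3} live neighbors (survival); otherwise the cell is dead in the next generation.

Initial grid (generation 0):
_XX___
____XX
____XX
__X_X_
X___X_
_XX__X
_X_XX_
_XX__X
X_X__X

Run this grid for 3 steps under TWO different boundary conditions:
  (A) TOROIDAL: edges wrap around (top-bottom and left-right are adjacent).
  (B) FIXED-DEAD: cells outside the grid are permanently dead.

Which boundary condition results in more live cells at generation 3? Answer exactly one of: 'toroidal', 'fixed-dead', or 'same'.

Under TOROIDAL boundary, generation 3:
_XX_X_
XXX___
__X__X
__XX_X
X_X_XX
X___XX
___X_X
_X_X__
_XX__X
Population = 25

Under FIXED-DEAD boundary, generation 3:
______
___XXX
___X_X
__X___
_XX__X
__X__X
X__X__
_X_X__
______
Population = 15

Comparison: toroidal=25, fixed-dead=15 -> toroidal

Answer: toroidal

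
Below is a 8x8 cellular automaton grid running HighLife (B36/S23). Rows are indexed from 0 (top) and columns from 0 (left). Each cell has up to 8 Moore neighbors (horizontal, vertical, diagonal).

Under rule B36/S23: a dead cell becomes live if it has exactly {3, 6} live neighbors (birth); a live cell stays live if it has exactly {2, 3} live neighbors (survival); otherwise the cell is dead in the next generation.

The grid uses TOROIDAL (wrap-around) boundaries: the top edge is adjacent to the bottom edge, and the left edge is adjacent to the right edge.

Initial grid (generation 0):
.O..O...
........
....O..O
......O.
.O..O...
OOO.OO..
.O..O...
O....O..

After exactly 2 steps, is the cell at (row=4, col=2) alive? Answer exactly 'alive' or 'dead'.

Simulating step by step:
Generation 0 (given above): 16 live cells
Generation 1: 17 live cells
........
........
........
.....O..
OOOOO...
O.O.OO..
..OOO...
OO..OO..
Generation 2: 15 live cells
........
........
........
.OOOO...
O.O.....
OO...O..
O.O.....
.OO.OO..

Cell (4,2) at generation 2: 1 -> alive

Answer: alive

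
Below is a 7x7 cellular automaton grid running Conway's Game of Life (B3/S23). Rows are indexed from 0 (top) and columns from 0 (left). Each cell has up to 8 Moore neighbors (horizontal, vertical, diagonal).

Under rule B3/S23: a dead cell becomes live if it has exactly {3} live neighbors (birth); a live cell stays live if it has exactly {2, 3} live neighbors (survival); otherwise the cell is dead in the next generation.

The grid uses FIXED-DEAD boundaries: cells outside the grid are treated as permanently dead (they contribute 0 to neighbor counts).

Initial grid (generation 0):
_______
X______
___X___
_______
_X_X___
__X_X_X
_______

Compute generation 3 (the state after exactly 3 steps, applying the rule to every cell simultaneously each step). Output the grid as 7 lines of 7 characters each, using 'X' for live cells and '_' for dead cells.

Simulating step by step:
Generation 0 (given above): 7 live cells
Generation 1: 5 live cells
_______
_______
_______
__X____
__XX___
__XX___
_______
Generation 2: 5 live cells
_______
_______
_______
__XX___
_X_____
__XX___
_______
Generation 3: 3 live cells
(generation 3 grid is the final answer)

Answer: _______
_______
_______
__X____
_X_____
__X____
_______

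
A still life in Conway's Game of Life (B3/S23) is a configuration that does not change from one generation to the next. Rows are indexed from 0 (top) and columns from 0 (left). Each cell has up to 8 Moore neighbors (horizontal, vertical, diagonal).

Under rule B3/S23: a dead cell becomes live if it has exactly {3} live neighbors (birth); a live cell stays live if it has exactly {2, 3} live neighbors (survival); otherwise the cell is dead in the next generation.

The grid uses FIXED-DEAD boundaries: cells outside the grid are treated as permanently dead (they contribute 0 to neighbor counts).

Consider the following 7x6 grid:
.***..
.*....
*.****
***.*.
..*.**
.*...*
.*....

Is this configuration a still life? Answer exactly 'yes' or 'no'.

Answer: no

Derivation:
Compute generation 1 and compare to generation 0 (given above):
Generation 1:
.**...
*.....
*...**
*.....
*.*.**
.**.**
......
Cell (0,3) differs: gen0=1 vs gen1=0 -> NOT a still life.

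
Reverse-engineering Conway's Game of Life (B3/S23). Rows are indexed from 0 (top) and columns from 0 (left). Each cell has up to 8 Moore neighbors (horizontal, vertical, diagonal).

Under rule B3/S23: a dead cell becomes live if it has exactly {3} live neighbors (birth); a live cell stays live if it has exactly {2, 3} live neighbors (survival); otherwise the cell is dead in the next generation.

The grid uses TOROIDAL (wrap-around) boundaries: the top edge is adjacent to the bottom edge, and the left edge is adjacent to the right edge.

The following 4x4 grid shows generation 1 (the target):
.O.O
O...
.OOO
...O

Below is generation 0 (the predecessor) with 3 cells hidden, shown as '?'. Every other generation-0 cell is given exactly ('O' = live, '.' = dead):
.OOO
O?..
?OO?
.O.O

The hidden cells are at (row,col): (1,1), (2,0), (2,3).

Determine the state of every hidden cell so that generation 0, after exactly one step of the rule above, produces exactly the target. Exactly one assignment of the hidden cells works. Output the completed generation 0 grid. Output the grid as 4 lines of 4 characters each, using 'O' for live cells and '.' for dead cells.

Answer: .OOO
O...
.OO.
.O.O

Derivation:
Hidden generation-0 cells (in order): (1,1), (2,0), (2,3).
A hidden cell only influences target cells in its own 3x3 neighborhood. Try each of the 2^3 = 8 assignments, step the completed generation 0 forward once under B3/S23, and compare with the target:
  (1,1)=. (2,0)=. (2,3)=. -> step reproduces the target at every cell -> ACCEPT
  (1,1)=. (2,0)=. (2,3)=O -> step gives (1,0)='.' but target has 'O' -> reject
  (1,1)=. (2,0)=O (2,3)=. -> step gives (1,0)='.' but target has 'O' -> reject
  (1,1)=. (2,0)=O (2,3)=O -> step gives (1,0)='.' but target has 'O' -> reject
  (1,1)=O (2,0)=. (2,3)=. -> step gives (0,1)='.' but target has 'O' -> reject
  (1,1)=O (2,0)=. (2,3)=O -> step gives (0,1)='.' but target has 'O' -> reject
  (1,1)=O (2,0)=O (2,3)=. -> step gives (0,1)='.' but target has 'O' -> reject
  (1,1)=O (2,0)=O (2,3)=O -> step gives (0,1)='.' but target has 'O' -> reject
Unique solution: (1,1)=dead, (2,0)=dead, (2,3)=dead.
Check: live-neighbor counts of every cell in the completed generation 0:
5343
3554
4333
5473
Applying B3/S23 to generation 0 with these counts gives:
.O.O
O...
.OOO
...O
which matches the target exactly.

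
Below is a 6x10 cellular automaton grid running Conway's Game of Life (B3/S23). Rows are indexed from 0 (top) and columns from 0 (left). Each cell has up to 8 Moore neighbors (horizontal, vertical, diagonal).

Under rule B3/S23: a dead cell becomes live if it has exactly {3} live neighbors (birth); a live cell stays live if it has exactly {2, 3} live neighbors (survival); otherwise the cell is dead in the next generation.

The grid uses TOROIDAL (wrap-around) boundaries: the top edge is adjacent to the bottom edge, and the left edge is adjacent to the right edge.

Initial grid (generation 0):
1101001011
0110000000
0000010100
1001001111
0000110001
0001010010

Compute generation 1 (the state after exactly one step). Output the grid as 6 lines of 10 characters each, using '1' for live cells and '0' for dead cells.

Simulating step by step:
Generation 0 (given above): 22 live cells
Generation 1: 30 live cells
(generation 1 grid is the final answer)

Answer: 1101100111
0110001111
1110000101
1000000101
1001010000
0011011110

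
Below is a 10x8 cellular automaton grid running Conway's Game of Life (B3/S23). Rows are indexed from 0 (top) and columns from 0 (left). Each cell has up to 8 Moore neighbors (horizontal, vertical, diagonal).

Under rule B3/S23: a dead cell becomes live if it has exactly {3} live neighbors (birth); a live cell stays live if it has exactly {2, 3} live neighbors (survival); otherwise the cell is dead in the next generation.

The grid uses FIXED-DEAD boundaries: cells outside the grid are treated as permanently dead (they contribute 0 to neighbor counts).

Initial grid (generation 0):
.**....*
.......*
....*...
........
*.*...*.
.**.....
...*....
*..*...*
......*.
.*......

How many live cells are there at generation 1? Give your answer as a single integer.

Simulating step by step:
Generation 0 (given above): 16 live cells
Generation 1: 6 live cells
........
........
........
........
..*.....
.***....
.*.*....
........
........
........
Population at generation 1: 6

Answer: 6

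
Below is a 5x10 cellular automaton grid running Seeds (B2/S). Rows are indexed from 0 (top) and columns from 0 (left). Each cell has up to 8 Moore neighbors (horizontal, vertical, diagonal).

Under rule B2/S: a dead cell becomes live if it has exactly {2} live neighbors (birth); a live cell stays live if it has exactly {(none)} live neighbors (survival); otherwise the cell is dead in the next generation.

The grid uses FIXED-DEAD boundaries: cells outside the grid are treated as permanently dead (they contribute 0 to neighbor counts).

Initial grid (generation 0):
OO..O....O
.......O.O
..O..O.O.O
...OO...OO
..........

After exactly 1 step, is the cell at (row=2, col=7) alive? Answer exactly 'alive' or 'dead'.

Simulating step by step:
Generation 0 (given above): 14 live cells
Generation 1: 13 live cells
..........
O.OOOO....
..........
..O..OOO..
...OO...OO

Cell (2,7) at generation 1: 0 -> dead

Answer: dead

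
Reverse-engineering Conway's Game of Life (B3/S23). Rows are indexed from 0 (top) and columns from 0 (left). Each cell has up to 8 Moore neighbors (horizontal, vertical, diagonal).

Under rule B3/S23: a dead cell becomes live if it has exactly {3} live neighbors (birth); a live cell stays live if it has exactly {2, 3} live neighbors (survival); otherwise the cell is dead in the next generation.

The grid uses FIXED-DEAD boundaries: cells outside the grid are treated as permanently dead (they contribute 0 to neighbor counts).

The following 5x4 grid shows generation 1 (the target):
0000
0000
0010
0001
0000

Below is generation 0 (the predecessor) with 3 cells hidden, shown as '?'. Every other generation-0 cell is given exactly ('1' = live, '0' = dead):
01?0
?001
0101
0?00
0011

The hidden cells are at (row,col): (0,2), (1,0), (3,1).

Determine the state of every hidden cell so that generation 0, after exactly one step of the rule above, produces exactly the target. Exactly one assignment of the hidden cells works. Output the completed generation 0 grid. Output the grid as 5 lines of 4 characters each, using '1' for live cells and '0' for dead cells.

Hidden generation-0 cells (in order): (0,2), (1,0), (3,1).
A hidden cell only influences target cells in its own 3x3 neighborhood. Try each of the 2^3 = 8 assignments, step the completed generation 0 forward once under B3/S23, and compare with the target:
  (0,2)=0 (1,0)=0 (3,1)=0 -> step reproduces the target at every cell -> ACCEPT
  (0,2)=0 (1,0)=0 (3,1)=1 -> step gives (2,2)='0' but target has '1' -> reject
  (0,2)=0 (1,0)=1 (3,1)=0 -> step gives (1,0)='1' but target has '0' -> reject
  (0,2)=0 (1,0)=1 (3,1)=1 -> step gives (1,0)='1' but target has '0' -> reject
  (0,2)=1 (1,0)=0 (3,1)=0 -> step gives (0,2)='1' but target has '0' -> reject
  (0,2)=1 (1,0)=0 (3,1)=1 -> step gives (0,2)='1' but target has '0' -> reject
  (0,2)=1 (1,0)=1 (3,1)=0 -> step gives (0,1)='1' but target has '0' -> reject
  (0,2)=1 (1,0)=1 (3,1)=1 -> step gives (0,1)='1' but target has '0' -> reject
Unique solution: (0,2)=dead, (1,0)=dead, (3,1)=dead.
Check: live-neighbor counts of every cell in the completed generation 0:
1021
2241
1031
1243
0111
Applying B3/S23 to generation 0 with these counts gives:
0000
0000
0010
0001
0000
which matches the target exactly.

Answer: 0100
0001
0101
0000
0011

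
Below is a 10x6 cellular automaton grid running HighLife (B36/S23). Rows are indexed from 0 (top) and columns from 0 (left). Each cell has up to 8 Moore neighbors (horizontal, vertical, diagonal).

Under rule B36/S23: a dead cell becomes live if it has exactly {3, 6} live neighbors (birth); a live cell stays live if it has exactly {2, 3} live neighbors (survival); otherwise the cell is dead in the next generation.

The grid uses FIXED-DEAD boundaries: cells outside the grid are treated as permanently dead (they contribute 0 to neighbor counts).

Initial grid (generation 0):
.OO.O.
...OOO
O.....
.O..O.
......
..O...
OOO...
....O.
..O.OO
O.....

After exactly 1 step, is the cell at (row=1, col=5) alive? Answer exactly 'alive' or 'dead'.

Simulating step by step:
Generation 0 (given above): 18 live cells
Generation 1: 20 live cells
..O.OO
.OOOOO
...O.O
......
......
..O...
.OOO..
..O.OO
...OOO
......

Cell (1,5) at generation 1: 1 -> alive

Answer: alive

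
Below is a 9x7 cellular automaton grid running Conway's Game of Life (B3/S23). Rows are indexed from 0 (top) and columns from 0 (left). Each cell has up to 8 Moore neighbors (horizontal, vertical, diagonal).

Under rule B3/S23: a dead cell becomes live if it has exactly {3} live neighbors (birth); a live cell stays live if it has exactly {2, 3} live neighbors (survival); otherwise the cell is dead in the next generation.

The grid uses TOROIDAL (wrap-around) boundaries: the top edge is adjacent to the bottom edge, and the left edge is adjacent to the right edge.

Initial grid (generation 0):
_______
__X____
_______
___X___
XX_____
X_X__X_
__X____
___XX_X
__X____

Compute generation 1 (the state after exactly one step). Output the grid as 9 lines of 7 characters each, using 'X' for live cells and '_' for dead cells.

Simulating step by step:
Generation 0 (given above): 12 live cells
Generation 1: 15 live cells
(generation 1 grid is the final answer)

Answer: _______
_______
_______
_______
XXX___X
X_X___X
_XX_XXX
__XX___
___X___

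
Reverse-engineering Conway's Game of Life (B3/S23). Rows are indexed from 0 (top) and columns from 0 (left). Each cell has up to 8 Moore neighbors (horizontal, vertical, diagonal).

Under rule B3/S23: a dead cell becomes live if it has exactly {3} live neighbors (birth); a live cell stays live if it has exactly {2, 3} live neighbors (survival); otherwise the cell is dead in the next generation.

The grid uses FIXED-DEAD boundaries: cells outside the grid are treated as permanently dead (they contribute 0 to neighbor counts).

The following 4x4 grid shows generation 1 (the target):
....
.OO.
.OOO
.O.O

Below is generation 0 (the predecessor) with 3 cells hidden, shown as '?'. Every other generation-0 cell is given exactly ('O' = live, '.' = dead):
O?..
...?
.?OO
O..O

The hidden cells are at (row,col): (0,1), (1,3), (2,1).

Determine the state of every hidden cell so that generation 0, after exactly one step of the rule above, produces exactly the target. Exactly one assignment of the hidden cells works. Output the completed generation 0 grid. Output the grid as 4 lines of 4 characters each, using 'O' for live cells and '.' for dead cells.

Answer: O...
....
.OOO
O..O

Derivation:
Hidden generation-0 cells (in order): (0,1), (1,3), (2,1).
A hidden cell only influences target cells in its own 3x3 neighborhood. Try each of the 2^3 = 8 assignments, step the completed generation 0 forward once under B3/S23, and compare with the target:
  (0,1)=. (1,3)=. (2,1)=. -> step gives (1,1)='.' but target has 'O' -> reject
  (0,1)=. (1,3)=. (2,1)=O -> step reproduces the target at every cell -> ACCEPT
  (0,1)=. (1,3)=O (2,1)=. -> step gives (1,1)='.' but target has 'O' -> reject
  (0,1)=. (1,3)=O (2,1)=O -> step gives (1,2)='.' but target has 'O' -> reject
  (0,1)=O (1,3)=. (2,1)=. -> step gives (2,1)='.' but target has 'O' -> reject
  (0,1)=O (1,3)=. (2,1)=O -> step gives (1,0)='O' but target has '.' -> reject
  (0,1)=O (1,3)=O (2,1)=. -> step gives (1,2)='.' but target has 'O' -> reject
  (0,1)=O (1,3)=O (2,1)=O -> step gives (1,0)='O' but target has '.' -> reject
Unique solution: (0,1)=dead, (1,3)=dead, (2,1)=live.
Check: live-neighbor counts of every cell in the completed generation 0:
0100
2332
2232
1342
Applying B3/S23 to generation 0 with these counts gives:
....
.OO.
.OOO
.O.O
which matches the target exactly.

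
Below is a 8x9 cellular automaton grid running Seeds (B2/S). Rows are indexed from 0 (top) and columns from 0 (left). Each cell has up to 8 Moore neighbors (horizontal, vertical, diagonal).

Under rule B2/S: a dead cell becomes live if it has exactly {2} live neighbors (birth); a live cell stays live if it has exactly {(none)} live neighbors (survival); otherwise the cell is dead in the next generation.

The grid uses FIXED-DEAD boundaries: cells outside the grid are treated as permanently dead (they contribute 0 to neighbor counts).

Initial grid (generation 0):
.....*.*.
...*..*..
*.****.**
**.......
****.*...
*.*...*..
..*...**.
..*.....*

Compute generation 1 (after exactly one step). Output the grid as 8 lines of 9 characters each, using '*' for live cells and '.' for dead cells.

Simulating step by step:
Generation 0 (given above): 26 live cells
Generation 1: 12 live cells
(generation 1 grid is the final answer)

Answer: ....*....
.*.......
.........
.......**
....*.*..
....*....
.....*..*
.*.*..*..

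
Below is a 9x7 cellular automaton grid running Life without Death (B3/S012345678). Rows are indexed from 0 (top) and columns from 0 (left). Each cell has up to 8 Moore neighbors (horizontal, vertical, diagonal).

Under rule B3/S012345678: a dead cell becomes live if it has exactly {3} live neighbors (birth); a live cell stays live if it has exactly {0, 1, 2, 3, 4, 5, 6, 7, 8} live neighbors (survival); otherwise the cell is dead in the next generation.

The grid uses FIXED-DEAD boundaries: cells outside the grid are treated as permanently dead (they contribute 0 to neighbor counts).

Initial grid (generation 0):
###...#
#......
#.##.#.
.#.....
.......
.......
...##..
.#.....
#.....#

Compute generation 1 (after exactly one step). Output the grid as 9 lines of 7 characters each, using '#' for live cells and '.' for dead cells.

Answer: ###...#
#..#...
#.##.#.
.##....
.......
.......
...##..
.#.....
#.....#

Derivation:
Simulating step by step:
Generation 0 (given above): 15 live cells
Generation 1: 17 live cells
(generation 1 grid is the final answer)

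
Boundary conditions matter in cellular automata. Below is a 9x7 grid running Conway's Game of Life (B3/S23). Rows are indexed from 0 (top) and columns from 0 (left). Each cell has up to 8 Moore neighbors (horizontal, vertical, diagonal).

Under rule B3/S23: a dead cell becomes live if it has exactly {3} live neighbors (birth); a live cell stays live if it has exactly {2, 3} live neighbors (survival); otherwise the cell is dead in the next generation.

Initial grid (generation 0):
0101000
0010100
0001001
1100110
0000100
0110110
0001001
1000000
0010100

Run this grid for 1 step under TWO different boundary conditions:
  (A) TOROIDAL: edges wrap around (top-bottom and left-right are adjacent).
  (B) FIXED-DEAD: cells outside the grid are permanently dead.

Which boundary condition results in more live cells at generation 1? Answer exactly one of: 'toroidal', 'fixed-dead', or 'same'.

Under TOROIDAL boundary, generation 1:
0100100
0010100
1111001
1001111
1010001
0010110
1111111
0001000
0111000
Population = 31

Under FIXED-DEAD boundary, generation 1:
0011000
0010100
0111000
0001110
1010000
0010110
0111110
0001000
0000000
Population = 21

Comparison: toroidal=31, fixed-dead=21 -> toroidal

Answer: toroidal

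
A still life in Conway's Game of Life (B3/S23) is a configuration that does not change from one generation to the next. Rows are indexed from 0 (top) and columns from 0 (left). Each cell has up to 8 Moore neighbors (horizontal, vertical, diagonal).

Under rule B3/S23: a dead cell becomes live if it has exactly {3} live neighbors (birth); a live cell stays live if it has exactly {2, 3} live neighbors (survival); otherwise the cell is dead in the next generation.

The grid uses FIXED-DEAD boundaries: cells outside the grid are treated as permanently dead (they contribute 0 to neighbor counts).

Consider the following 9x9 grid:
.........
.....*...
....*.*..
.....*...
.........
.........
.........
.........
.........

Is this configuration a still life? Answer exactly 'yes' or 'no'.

Compute generation 1 and compare to generation 0 (given above):
Generation 1:
.........
.....*...
....*.*..
.....*...
.........
.........
.........
.........
.........
The grids are IDENTICAL -> still life.

Answer: yes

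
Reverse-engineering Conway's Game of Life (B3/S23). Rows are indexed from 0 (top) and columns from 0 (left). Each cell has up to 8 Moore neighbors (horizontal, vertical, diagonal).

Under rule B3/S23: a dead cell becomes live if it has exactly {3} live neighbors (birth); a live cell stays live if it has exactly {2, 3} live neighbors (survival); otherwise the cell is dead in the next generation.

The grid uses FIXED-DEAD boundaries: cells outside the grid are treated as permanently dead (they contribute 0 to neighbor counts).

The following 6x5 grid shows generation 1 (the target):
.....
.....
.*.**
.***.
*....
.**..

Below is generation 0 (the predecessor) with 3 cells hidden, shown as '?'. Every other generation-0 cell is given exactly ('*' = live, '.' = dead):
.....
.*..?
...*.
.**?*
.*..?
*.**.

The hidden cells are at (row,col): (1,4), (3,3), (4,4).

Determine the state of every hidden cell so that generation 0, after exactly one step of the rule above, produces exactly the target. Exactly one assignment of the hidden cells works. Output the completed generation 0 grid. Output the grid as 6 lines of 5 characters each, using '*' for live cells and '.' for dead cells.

Answer: .....
.*..*
...*.
.**.*
.*...
*.**.

Derivation:
Hidden generation-0 cells (in order): (1,4), (3,3), (4,4).
A hidden cell only influences target cells in its own 3x3 neighborhood. Try each of the 2^3 = 8 assignments, step the completed generation 0 forward once under B3/S23, and compare with the target:
  (1,4)=. (3,3)=. (4,4)=. -> step gives (2,4)='.' but target has '*' -> reject
  (1,4)=. (3,3)=. (4,4)=* -> step gives (2,4)='.' but target has '*' -> reject
  (1,4)=. (3,3)=* (4,4)=. -> step gives (3,2)='.' but target has '*' -> reject
  (1,4)=. (3,3)=* (4,4)=* -> step gives (3,2)='.' but target has '*' -> reject
  (1,4)=* (3,3)=. (4,4)=. -> step reproduces the target at every cell -> ACCEPT
  (1,4)=* (3,3)=. (4,4)=* -> step gives (3,3)='.' but target has '*' -> reject
  (1,4)=* (3,3)=* (4,4)=. -> step gives (2,3)='.' but target has '*' -> reject
  (1,4)=* (3,3)=* (4,4)=* -> step gives (2,3)='.' but target has '*' -> reject
Unique solution: (1,4)=live, (3,3)=dead, (4,4)=dead.
Check: live-neighbor counts of every cell in the completed generation 0:
11111
10221
23433
22331
34542
13211
Applying B3/S23 to generation 0 with these counts gives:
.....
.....
.*.**
.***.
*....
.**..
which matches the target exactly.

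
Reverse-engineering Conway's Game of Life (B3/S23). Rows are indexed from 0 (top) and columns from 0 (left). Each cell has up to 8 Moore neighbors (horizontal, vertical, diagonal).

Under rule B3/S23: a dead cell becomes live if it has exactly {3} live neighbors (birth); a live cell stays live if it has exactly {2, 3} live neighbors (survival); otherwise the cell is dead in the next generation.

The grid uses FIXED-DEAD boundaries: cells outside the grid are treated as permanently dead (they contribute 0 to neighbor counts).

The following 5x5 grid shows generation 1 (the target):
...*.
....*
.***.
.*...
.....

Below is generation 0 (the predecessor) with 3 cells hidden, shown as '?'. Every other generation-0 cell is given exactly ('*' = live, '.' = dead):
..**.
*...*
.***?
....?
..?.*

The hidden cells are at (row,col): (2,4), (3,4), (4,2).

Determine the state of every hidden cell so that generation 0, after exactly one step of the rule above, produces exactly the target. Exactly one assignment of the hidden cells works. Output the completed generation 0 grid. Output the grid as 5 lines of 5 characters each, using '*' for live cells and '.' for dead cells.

Hidden generation-0 cells (in order): (2,4), (3,4), (4,2).
A hidden cell only influences target cells in its own 3x3 neighborhood. Try each of the 2^3 = 8 assignments, step the completed generation 0 forward once under B3/S23, and compare with the target:
  (2,4)=. (3,4)=. (4,2)=. -> step gives (3,1)='.' but target has '*' -> reject
  (2,4)=. (3,4)=. (4,2)=* -> step reproduces the target at every cell -> ACCEPT
  (2,4)=. (3,4)=* (4,2)=. -> step gives (2,4)='*' but target has '.' -> reject
  (2,4)=. (3,4)=* (4,2)=* -> step gives (2,4)='*' but target has '.' -> reject
  (2,4)=* (3,4)=. (4,2)=. -> step gives (2,4)='*' but target has '.' -> reject
  (2,4)=* (3,4)=. (4,2)=* -> step gives (2,4)='*' but target has '.' -> reject
  (2,4)=* (3,4)=* (4,2)=. -> step gives (2,3)='.' but target has '*' -> reject
  (2,4)=* (3,4)=* (4,2)=* -> step gives (2,3)='.' but target has '*' -> reject
Unique solution: (2,4)=dead, (3,4)=dead, (4,2)=live.
Check: live-neighbor counts of every cell in the completed generation 0:
12122
14552
22222
13442
01020
Applying B3/S23 to generation 0 with these counts gives:
...*.
....*
.***.
.*...
.....
which matches the target exactly.

Answer: ..**.
*...*
.***.
.....
..*.*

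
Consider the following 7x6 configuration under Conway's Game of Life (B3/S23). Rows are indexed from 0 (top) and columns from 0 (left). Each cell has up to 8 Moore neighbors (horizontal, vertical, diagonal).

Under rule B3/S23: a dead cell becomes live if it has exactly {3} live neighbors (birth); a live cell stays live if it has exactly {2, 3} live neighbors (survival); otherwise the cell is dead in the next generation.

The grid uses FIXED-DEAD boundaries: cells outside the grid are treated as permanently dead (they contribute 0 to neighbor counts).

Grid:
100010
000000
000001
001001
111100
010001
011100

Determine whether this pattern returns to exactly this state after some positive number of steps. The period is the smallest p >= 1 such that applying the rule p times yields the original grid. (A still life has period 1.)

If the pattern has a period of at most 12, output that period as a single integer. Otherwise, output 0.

Simulating and comparing each generation to the original:
Gen 0 (original, given above): 14 live cells
Gen 1: 9 live cells, differs from original
Gen 2: 8 live cells, differs from original
Gen 3: 9 live cells, differs from original
Gen 4: 11 live cells, differs from original
Gen 5: 10 live cells, differs from original
Gen 6: 11 live cells, differs from original
Gen 7: 9 live cells, differs from original
Gen 8: 11 live cells, differs from original
Gen 9: 9 live cells, differs from original
Gen 10: 9 live cells, differs from original
Gen 11: 8 live cells, differs from original
Gen 12: 9 live cells, differs from original
No period found within 12 steps.

Answer: 0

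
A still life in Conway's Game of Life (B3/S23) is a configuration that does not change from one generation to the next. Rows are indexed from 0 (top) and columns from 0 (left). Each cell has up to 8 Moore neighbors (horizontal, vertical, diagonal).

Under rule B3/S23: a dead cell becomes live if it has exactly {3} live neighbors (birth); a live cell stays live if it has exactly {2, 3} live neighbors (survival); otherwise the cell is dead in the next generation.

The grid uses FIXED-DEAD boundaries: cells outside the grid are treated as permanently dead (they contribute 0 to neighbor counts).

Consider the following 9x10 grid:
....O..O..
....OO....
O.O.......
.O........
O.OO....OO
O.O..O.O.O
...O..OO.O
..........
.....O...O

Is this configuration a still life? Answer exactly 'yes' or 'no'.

Compute generation 1 and compare to generation 0 (given above):
Generation 1:
....OO....
...OOO....
.O........
O..O......
O.OO....OO
..O.O..O.O
......OO..
......O.O.
..........
Cell (0,5) differs: gen0=0 vs gen1=1 -> NOT a still life.

Answer: no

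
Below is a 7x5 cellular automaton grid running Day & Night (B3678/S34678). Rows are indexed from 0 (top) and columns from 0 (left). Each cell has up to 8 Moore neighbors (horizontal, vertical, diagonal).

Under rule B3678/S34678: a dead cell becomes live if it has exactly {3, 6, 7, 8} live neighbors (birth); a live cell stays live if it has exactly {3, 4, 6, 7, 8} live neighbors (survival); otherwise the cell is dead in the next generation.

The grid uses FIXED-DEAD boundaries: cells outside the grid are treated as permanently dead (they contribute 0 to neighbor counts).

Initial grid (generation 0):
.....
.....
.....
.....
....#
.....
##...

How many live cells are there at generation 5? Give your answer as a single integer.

Answer: 0

Derivation:
Simulating step by step:
Generation 0 (given above): 3 live cells
Generation 1: 0 live cells
.....
.....
.....
.....
.....
.....
.....
Generation 2: 0 live cells
.....
.....
.....
.....
.....
.....
.....
Generation 3: 0 live cells
.....
.....
.....
.....
.....
.....
.....
Generation 4: 0 live cells
.....
.....
.....
.....
.....
.....
.....
Generation 5: 0 live cells
.....
.....
.....
.....
.....
.....
.....
Population at generation 5: 0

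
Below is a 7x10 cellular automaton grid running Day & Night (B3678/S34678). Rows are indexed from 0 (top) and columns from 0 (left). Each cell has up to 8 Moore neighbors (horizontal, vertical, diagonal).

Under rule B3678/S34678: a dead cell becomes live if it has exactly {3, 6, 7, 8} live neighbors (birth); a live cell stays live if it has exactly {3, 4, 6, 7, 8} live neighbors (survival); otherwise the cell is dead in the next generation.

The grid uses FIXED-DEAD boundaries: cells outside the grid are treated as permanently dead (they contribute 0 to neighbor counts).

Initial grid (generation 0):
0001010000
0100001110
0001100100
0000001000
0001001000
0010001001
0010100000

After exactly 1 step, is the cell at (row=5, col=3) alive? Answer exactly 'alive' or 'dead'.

Answer: dead

Derivation:
Simulating step by step:
Generation 0 (given above): 17 live cells
Generation 1: 18 live cells
0000001100
0011011100
0000010110
0001110100
0000010100
0000010000
0001000000

Cell (5,3) at generation 1: 0 -> dead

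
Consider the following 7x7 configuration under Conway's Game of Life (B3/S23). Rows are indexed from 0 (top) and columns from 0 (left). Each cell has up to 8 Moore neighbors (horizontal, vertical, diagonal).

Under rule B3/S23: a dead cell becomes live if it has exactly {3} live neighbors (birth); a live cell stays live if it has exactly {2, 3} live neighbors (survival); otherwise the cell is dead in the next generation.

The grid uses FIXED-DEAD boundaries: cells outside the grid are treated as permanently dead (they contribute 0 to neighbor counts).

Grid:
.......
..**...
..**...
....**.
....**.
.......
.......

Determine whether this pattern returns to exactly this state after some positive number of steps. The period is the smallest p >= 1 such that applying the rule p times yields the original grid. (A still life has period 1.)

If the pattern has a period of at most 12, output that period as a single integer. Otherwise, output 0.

Answer: 2

Derivation:
Simulating and comparing each generation to the original:
Gen 0 (original, given above): 8 live cells
Gen 1: 6 live cells, differs from original
Gen 2: 8 live cells, MATCHES original -> period = 2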